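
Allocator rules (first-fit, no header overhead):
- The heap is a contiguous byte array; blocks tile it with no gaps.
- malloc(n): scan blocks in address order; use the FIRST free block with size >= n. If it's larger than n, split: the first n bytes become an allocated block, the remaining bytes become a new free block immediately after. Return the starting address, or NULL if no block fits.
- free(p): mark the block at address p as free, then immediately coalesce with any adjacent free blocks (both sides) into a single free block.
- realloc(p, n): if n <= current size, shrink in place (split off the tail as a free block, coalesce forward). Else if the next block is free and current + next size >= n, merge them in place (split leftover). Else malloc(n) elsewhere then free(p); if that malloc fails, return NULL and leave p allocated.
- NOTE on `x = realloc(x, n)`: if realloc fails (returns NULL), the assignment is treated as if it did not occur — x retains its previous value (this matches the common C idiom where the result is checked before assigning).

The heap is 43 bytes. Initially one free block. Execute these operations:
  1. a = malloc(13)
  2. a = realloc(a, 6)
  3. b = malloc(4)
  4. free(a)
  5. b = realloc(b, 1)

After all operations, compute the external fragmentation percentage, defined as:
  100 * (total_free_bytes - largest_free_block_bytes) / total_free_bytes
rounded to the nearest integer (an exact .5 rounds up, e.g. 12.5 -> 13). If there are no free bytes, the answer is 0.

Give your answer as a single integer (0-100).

Op 1: a = malloc(13) -> a = 0; heap: [0-12 ALLOC][13-42 FREE]
Op 2: a = realloc(a, 6) -> a = 0; heap: [0-5 ALLOC][6-42 FREE]
Op 3: b = malloc(4) -> b = 6; heap: [0-5 ALLOC][6-9 ALLOC][10-42 FREE]
Op 4: free(a) -> (freed a); heap: [0-5 FREE][6-9 ALLOC][10-42 FREE]
Op 5: b = realloc(b, 1) -> b = 6; heap: [0-5 FREE][6-6 ALLOC][7-42 FREE]
Free blocks: [6 36] total_free=42 largest=36 -> 100*(42-36)/42 = 600/42 ≈ 14.286 -> rounds to 14

Answer: 14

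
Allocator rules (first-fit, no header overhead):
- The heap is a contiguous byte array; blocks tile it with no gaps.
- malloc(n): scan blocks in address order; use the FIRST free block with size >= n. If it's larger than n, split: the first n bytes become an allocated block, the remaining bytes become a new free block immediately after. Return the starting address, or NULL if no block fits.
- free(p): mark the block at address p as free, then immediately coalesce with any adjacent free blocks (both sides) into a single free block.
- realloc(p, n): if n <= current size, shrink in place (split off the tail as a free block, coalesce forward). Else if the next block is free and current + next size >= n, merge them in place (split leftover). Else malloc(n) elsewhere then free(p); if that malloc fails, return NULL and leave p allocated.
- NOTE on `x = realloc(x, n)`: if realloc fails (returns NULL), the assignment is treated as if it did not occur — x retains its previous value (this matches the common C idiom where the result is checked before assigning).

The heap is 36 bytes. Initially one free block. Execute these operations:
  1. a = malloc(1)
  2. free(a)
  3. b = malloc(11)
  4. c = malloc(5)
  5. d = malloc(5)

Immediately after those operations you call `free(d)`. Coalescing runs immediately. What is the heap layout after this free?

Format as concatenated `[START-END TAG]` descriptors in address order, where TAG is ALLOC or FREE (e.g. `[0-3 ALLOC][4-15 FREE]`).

Op 1: a = malloc(1) -> a = 0; heap: [0-0 ALLOC][1-35 FREE]
Op 2: free(a) -> (freed a); heap: [0-35 FREE]
Op 3: b = malloc(11) -> b = 0; heap: [0-10 ALLOC][11-35 FREE]
Op 4: c = malloc(5) -> c = 11; heap: [0-10 ALLOC][11-15 ALLOC][16-35 FREE]
Op 5: d = malloc(5) -> d = 16; heap: [0-10 ALLOC][11-15 ALLOC][16-20 ALLOC][21-35 FREE]
free(d): d = 16 -> block [16-20 ALLOC]; mark free, coalesce with adjacent free neighbors -> [0-10 ALLOC][11-15 ALLOC][16-35 FREE]

Answer: [0-10 ALLOC][11-15 ALLOC][16-35 FREE]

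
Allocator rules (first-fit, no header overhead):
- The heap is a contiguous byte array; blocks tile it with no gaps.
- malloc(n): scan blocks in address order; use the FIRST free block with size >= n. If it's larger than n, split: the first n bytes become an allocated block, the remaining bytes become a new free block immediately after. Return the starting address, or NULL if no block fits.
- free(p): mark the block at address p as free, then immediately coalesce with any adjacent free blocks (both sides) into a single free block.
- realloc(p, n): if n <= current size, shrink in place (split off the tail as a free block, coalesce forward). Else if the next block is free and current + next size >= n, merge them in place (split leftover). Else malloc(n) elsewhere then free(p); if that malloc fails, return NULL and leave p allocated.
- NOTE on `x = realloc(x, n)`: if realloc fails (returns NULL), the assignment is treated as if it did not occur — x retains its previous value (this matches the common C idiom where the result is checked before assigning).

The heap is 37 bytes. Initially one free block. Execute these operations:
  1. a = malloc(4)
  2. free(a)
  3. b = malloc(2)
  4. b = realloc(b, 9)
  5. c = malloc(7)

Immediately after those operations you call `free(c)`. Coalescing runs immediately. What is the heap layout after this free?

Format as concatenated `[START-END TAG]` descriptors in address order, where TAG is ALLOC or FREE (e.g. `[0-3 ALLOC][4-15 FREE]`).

Answer: [0-8 ALLOC][9-36 FREE]

Derivation:
Op 1: a = malloc(4) -> a = 0; heap: [0-3 ALLOC][4-36 FREE]
Op 2: free(a) -> (freed a); heap: [0-36 FREE]
Op 3: b = malloc(2) -> b = 0; heap: [0-1 ALLOC][2-36 FREE]
Op 4: b = realloc(b, 9) -> b = 0; heap: [0-8 ALLOC][9-36 FREE]
Op 5: c = malloc(7) -> c = 9; heap: [0-8 ALLOC][9-15 ALLOC][16-36 FREE]
free(c): c = 9 -> block [9-15 ALLOC]; mark free, coalesce with adjacent free neighbors -> [0-8 ALLOC][9-36 FREE]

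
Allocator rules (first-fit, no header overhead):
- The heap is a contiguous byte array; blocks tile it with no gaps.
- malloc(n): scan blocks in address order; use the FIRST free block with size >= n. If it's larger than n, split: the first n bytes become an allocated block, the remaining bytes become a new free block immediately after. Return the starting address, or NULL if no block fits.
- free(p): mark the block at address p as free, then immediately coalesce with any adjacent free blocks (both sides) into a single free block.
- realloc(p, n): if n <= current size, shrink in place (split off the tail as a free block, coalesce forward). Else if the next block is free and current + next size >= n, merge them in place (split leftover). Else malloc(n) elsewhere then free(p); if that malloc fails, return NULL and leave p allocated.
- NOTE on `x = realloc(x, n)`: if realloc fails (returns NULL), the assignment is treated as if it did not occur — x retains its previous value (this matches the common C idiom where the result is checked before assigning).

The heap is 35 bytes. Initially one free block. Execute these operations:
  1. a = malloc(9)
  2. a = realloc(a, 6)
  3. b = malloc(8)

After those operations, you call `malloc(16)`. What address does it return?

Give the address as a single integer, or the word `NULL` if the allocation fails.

Answer: 14

Derivation:
Op 1: a = malloc(9) -> a = 0; heap: [0-8 ALLOC][9-34 FREE]
Op 2: a = realloc(a, 6) -> a = 0; heap: [0-5 ALLOC][6-34 FREE]
Op 3: b = malloc(8) -> b = 6; heap: [0-5 ALLOC][6-13 ALLOC][14-34 FREE]
malloc(16): first-fit scan over [0-5 ALLOC][6-13 ALLOC][14-34 FREE] -> 14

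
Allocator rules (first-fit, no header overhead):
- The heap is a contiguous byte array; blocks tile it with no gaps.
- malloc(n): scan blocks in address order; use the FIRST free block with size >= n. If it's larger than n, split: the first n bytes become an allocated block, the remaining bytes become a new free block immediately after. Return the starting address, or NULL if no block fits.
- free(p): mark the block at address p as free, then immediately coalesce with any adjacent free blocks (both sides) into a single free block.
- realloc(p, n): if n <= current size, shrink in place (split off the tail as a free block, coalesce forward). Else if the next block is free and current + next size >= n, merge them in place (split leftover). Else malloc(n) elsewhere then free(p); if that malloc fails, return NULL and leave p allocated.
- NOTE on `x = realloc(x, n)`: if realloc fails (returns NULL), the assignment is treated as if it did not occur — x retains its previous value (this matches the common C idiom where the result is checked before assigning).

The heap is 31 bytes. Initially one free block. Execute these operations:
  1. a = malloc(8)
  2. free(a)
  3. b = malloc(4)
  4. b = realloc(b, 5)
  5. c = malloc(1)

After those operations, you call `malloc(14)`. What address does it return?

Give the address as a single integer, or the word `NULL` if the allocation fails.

Answer: 6

Derivation:
Op 1: a = malloc(8) -> a = 0; heap: [0-7 ALLOC][8-30 FREE]
Op 2: free(a) -> (freed a); heap: [0-30 FREE]
Op 3: b = malloc(4) -> b = 0; heap: [0-3 ALLOC][4-30 FREE]
Op 4: b = realloc(b, 5) -> b = 0; heap: [0-4 ALLOC][5-30 FREE]
Op 5: c = malloc(1) -> c = 5; heap: [0-4 ALLOC][5-5 ALLOC][6-30 FREE]
malloc(14): first-fit scan over [0-4 ALLOC][5-5 ALLOC][6-30 FREE] -> 6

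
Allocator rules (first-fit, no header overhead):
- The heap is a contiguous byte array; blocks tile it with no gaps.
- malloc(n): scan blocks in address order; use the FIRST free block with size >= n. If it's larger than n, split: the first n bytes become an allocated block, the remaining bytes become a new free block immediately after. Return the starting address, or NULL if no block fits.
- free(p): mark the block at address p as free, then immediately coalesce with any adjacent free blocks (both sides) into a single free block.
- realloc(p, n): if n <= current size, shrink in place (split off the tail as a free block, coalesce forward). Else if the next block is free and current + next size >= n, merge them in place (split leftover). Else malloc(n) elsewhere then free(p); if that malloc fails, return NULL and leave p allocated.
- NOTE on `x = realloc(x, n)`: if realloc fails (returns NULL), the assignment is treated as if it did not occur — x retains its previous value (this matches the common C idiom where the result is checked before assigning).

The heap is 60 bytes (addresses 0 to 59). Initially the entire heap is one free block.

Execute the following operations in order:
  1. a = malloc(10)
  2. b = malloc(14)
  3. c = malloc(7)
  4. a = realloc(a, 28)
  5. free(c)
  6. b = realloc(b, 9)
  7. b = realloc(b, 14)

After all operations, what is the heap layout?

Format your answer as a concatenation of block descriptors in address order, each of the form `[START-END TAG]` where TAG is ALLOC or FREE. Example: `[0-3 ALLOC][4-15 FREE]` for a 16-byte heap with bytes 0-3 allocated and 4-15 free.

Answer: [0-9 FREE][10-23 ALLOC][24-30 FREE][31-58 ALLOC][59-59 FREE]

Derivation:
Op 1: a = malloc(10) -> a = 0; heap: [0-9 ALLOC][10-59 FREE]
Op 2: b = malloc(14) -> b = 10; heap: [0-9 ALLOC][10-23 ALLOC][24-59 FREE]
Op 3: c = malloc(7) -> c = 24; heap: [0-9 ALLOC][10-23 ALLOC][24-30 ALLOC][31-59 FREE]
Op 4: a = realloc(a, 28) -> a = 31; heap: [0-9 FREE][10-23 ALLOC][24-30 ALLOC][31-58 ALLOC][59-59 FREE]
Op 5: free(c) -> (freed c); heap: [0-9 FREE][10-23 ALLOC][24-30 FREE][31-58 ALLOC][59-59 FREE]
Op 6: b = realloc(b, 9) -> b = 10; heap: [0-9 FREE][10-18 ALLOC][19-30 FREE][31-58 ALLOC][59-59 FREE]
Op 7: b = realloc(b, 14) -> b = 10; heap: [0-9 FREE][10-23 ALLOC][24-30 FREE][31-58 ALLOC][59-59 FREE]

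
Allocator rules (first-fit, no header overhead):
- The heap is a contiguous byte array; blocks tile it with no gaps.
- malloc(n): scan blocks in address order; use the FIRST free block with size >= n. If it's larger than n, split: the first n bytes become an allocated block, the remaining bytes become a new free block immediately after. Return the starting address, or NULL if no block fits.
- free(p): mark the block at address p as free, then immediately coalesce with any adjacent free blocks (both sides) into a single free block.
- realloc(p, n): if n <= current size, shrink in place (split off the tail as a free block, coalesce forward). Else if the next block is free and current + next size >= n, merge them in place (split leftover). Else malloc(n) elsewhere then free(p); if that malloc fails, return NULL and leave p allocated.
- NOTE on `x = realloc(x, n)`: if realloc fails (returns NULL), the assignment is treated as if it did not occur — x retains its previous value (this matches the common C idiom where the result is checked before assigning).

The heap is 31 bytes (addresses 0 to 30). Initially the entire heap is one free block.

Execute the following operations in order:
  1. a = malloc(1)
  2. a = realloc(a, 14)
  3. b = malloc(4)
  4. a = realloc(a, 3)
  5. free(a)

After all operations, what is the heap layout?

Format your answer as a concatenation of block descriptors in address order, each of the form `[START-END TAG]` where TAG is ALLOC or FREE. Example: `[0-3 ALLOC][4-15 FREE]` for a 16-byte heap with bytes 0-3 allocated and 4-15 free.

Op 1: a = malloc(1) -> a = 0; heap: [0-0 ALLOC][1-30 FREE]
Op 2: a = realloc(a, 14) -> a = 0; heap: [0-13 ALLOC][14-30 FREE]
Op 3: b = malloc(4) -> b = 14; heap: [0-13 ALLOC][14-17 ALLOC][18-30 FREE]
Op 4: a = realloc(a, 3) -> a = 0; heap: [0-2 ALLOC][3-13 FREE][14-17 ALLOC][18-30 FREE]
Op 5: free(a) -> (freed a); heap: [0-13 FREE][14-17 ALLOC][18-30 FREE]

Answer: [0-13 FREE][14-17 ALLOC][18-30 FREE]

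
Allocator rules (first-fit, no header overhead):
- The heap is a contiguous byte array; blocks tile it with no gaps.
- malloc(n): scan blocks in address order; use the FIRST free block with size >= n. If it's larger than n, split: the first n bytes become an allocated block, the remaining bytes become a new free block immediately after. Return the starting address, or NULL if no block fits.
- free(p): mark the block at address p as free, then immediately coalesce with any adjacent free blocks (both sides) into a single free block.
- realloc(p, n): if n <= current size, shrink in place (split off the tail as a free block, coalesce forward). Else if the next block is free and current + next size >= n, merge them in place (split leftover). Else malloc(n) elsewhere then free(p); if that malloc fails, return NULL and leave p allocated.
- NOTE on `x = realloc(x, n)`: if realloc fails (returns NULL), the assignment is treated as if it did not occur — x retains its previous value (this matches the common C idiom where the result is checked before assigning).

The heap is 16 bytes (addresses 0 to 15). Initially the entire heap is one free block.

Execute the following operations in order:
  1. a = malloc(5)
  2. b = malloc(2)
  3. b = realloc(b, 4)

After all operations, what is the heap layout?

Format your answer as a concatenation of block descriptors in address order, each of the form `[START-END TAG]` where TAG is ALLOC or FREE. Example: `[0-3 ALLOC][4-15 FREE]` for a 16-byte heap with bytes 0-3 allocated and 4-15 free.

Op 1: a = malloc(5) -> a = 0; heap: [0-4 ALLOC][5-15 FREE]
Op 2: b = malloc(2) -> b = 5; heap: [0-4 ALLOC][5-6 ALLOC][7-15 FREE]
Op 3: b = realloc(b, 4) -> b = 5; heap: [0-4 ALLOC][5-8 ALLOC][9-15 FREE]

Answer: [0-4 ALLOC][5-8 ALLOC][9-15 FREE]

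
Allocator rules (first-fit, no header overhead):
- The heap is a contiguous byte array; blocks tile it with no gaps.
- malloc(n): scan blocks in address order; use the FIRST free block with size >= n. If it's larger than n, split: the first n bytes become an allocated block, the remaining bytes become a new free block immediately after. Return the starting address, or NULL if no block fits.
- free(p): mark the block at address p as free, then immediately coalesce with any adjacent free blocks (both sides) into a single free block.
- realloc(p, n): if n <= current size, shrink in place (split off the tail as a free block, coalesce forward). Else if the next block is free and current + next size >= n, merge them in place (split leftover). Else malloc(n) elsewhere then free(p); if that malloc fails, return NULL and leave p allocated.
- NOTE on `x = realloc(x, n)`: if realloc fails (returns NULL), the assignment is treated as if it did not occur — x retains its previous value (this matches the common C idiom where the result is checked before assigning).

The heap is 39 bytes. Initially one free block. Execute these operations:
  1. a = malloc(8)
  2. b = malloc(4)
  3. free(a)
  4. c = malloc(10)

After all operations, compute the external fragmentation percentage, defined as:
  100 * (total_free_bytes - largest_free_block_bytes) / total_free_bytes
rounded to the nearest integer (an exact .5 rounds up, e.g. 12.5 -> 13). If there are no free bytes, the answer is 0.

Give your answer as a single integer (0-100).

Answer: 32

Derivation:
Op 1: a = malloc(8) -> a = 0; heap: [0-7 ALLOC][8-38 FREE]
Op 2: b = malloc(4) -> b = 8; heap: [0-7 ALLOC][8-11 ALLOC][12-38 FREE]
Op 3: free(a) -> (freed a); heap: [0-7 FREE][8-11 ALLOC][12-38 FREE]
Op 4: c = malloc(10) -> c = 12; heap: [0-7 FREE][8-11 ALLOC][12-21 ALLOC][22-38 FREE]
Free blocks: [8 17] total_free=25 largest=17 -> 100*(25-17)/25 = 800/25 = 32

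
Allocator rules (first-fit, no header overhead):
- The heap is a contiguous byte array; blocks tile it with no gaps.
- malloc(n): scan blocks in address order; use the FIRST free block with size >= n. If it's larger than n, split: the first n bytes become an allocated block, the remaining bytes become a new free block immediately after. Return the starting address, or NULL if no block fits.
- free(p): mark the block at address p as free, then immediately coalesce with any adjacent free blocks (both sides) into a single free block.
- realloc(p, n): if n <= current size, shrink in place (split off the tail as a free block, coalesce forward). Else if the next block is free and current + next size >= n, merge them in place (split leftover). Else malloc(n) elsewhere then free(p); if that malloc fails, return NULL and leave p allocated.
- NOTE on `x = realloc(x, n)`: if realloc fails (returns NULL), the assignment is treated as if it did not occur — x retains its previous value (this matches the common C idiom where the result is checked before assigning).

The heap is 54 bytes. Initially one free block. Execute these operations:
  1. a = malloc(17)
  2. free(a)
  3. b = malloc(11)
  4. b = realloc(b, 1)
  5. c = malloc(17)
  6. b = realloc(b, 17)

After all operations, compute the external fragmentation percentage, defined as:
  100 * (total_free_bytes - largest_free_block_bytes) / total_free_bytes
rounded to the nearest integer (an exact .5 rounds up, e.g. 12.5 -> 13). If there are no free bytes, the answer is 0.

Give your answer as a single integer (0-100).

Op 1: a = malloc(17) -> a = 0; heap: [0-16 ALLOC][17-53 FREE]
Op 2: free(a) -> (freed a); heap: [0-53 FREE]
Op 3: b = malloc(11) -> b = 0; heap: [0-10 ALLOC][11-53 FREE]
Op 4: b = realloc(b, 1) -> b = 0; heap: [0-0 ALLOC][1-53 FREE]
Op 5: c = malloc(17) -> c = 1; heap: [0-0 ALLOC][1-17 ALLOC][18-53 FREE]
Op 6: b = realloc(b, 17) -> b = 18; heap: [0-0 FREE][1-17 ALLOC][18-34 ALLOC][35-53 FREE]
Free blocks: [1 19] total_free=20 largest=19 -> 100*(20-19)/20 = 100/20 = 5

Answer: 5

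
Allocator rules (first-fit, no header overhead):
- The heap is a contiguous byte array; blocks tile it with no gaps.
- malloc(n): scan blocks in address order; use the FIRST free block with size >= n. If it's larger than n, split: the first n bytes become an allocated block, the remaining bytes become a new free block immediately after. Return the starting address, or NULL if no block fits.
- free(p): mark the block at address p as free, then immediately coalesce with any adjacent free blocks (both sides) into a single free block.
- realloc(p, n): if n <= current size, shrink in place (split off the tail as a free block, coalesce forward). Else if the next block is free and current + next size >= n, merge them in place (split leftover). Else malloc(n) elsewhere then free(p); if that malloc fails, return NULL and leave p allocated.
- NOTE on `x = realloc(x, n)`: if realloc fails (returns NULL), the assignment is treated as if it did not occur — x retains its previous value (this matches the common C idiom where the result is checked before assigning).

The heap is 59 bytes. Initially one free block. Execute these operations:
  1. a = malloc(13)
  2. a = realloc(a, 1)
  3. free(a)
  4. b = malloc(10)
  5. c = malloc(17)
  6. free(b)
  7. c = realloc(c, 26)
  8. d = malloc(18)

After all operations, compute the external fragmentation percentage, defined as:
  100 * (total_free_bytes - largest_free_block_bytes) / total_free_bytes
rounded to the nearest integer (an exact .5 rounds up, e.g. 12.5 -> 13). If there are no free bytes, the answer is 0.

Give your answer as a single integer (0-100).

Op 1: a = malloc(13) -> a = 0; heap: [0-12 ALLOC][13-58 FREE]
Op 2: a = realloc(a, 1) -> a = 0; heap: [0-0 ALLOC][1-58 FREE]
Op 3: free(a) -> (freed a); heap: [0-58 FREE]
Op 4: b = malloc(10) -> b = 0; heap: [0-9 ALLOC][10-58 FREE]
Op 5: c = malloc(17) -> c = 10; heap: [0-9 ALLOC][10-26 ALLOC][27-58 FREE]
Op 6: free(b) -> (freed b); heap: [0-9 FREE][10-26 ALLOC][27-58 FREE]
Op 7: c = realloc(c, 26) -> c = 10; heap: [0-9 FREE][10-35 ALLOC][36-58 FREE]
Op 8: d = malloc(18) -> d = 36; heap: [0-9 FREE][10-35 ALLOC][36-53 ALLOC][54-58 FREE]
Free blocks: [10 5] total_free=15 largest=10 -> 100*(15-10)/15 = 500/15 ≈ 33.333 -> rounds to 33

Answer: 33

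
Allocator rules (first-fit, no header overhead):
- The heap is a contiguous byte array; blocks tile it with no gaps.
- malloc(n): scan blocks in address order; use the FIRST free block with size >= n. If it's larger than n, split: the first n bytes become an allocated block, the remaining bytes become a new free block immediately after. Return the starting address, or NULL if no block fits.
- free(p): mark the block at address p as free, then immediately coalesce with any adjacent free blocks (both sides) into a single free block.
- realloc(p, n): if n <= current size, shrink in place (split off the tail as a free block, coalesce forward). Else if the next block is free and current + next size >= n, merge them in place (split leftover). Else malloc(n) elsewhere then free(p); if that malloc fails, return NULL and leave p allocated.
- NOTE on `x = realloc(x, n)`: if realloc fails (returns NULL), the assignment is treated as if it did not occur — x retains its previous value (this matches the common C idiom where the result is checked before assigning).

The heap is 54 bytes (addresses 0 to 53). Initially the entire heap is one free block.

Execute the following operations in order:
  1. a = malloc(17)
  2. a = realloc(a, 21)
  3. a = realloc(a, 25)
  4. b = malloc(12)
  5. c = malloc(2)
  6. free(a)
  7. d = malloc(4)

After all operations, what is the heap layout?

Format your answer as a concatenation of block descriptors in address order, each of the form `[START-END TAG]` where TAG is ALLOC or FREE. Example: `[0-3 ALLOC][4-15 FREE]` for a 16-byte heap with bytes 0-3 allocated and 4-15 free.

Op 1: a = malloc(17) -> a = 0; heap: [0-16 ALLOC][17-53 FREE]
Op 2: a = realloc(a, 21) -> a = 0; heap: [0-20 ALLOC][21-53 FREE]
Op 3: a = realloc(a, 25) -> a = 0; heap: [0-24 ALLOC][25-53 FREE]
Op 4: b = malloc(12) -> b = 25; heap: [0-24 ALLOC][25-36 ALLOC][37-53 FREE]
Op 5: c = malloc(2) -> c = 37; heap: [0-24 ALLOC][25-36 ALLOC][37-38 ALLOC][39-53 FREE]
Op 6: free(a) -> (freed a); heap: [0-24 FREE][25-36 ALLOC][37-38 ALLOC][39-53 FREE]
Op 7: d = malloc(4) -> d = 0; heap: [0-3 ALLOC][4-24 FREE][25-36 ALLOC][37-38 ALLOC][39-53 FREE]

Answer: [0-3 ALLOC][4-24 FREE][25-36 ALLOC][37-38 ALLOC][39-53 FREE]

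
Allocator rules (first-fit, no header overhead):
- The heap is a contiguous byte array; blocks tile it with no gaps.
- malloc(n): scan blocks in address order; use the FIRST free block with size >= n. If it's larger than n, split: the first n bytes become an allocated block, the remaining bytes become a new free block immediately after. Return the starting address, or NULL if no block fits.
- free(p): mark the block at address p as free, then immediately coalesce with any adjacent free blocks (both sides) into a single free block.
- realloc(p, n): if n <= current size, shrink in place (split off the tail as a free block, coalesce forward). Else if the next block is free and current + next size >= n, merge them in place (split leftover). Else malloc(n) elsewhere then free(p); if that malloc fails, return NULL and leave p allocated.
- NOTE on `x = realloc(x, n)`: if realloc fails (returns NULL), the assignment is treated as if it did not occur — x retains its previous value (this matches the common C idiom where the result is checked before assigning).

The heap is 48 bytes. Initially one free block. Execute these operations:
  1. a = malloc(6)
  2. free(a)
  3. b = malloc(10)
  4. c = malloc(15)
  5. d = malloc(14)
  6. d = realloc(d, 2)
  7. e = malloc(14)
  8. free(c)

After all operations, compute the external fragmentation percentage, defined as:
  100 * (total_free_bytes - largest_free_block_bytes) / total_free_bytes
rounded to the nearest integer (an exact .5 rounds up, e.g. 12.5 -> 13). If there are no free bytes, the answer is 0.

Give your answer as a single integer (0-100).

Op 1: a = malloc(6) -> a = 0; heap: [0-5 ALLOC][6-47 FREE]
Op 2: free(a) -> (freed a); heap: [0-47 FREE]
Op 3: b = malloc(10) -> b = 0; heap: [0-9 ALLOC][10-47 FREE]
Op 4: c = malloc(15) -> c = 10; heap: [0-9 ALLOC][10-24 ALLOC][25-47 FREE]
Op 5: d = malloc(14) -> d = 25; heap: [0-9 ALLOC][10-24 ALLOC][25-38 ALLOC][39-47 FREE]
Op 6: d = realloc(d, 2) -> d = 25; heap: [0-9 ALLOC][10-24 ALLOC][25-26 ALLOC][27-47 FREE]
Op 7: e = malloc(14) -> e = 27; heap: [0-9 ALLOC][10-24 ALLOC][25-26 ALLOC][27-40 ALLOC][41-47 FREE]
Op 8: free(c) -> (freed c); heap: [0-9 ALLOC][10-24 FREE][25-26 ALLOC][27-40 ALLOC][41-47 FREE]
Free blocks: [15 7] total_free=22 largest=15 -> 100*(22-15)/22 = 700/22 ≈ 31.818 -> rounds to 32

Answer: 32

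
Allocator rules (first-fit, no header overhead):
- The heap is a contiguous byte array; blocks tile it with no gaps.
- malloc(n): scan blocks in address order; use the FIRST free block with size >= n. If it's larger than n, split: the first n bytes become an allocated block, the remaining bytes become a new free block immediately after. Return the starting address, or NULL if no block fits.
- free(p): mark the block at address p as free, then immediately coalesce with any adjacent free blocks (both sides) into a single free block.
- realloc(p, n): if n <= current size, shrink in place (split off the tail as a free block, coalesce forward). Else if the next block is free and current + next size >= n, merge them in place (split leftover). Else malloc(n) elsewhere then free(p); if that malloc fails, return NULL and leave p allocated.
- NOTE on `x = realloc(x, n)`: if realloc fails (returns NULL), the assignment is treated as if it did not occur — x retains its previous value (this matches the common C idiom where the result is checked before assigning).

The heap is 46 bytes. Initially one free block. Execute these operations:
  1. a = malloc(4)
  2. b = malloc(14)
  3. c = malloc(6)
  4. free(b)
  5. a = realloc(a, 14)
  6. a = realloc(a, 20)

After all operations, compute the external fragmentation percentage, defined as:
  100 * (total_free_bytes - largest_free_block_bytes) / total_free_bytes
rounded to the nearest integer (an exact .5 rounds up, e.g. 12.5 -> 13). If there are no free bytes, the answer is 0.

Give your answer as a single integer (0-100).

Answer: 10

Derivation:
Op 1: a = malloc(4) -> a = 0; heap: [0-3 ALLOC][4-45 FREE]
Op 2: b = malloc(14) -> b = 4; heap: [0-3 ALLOC][4-17 ALLOC][18-45 FREE]
Op 3: c = malloc(6) -> c = 18; heap: [0-3 ALLOC][4-17 ALLOC][18-23 ALLOC][24-45 FREE]
Op 4: free(b) -> (freed b); heap: [0-3 ALLOC][4-17 FREE][18-23 ALLOC][24-45 FREE]
Op 5: a = realloc(a, 14) -> a = 0; heap: [0-13 ALLOC][14-17 FREE][18-23 ALLOC][24-45 FREE]
Op 6: a = realloc(a, 20) -> a = 24; heap: [0-17 FREE][18-23 ALLOC][24-43 ALLOC][44-45 FREE]
Free blocks: [18 2] total_free=20 largest=18 -> 100*(20-18)/20 = 200/20 = 10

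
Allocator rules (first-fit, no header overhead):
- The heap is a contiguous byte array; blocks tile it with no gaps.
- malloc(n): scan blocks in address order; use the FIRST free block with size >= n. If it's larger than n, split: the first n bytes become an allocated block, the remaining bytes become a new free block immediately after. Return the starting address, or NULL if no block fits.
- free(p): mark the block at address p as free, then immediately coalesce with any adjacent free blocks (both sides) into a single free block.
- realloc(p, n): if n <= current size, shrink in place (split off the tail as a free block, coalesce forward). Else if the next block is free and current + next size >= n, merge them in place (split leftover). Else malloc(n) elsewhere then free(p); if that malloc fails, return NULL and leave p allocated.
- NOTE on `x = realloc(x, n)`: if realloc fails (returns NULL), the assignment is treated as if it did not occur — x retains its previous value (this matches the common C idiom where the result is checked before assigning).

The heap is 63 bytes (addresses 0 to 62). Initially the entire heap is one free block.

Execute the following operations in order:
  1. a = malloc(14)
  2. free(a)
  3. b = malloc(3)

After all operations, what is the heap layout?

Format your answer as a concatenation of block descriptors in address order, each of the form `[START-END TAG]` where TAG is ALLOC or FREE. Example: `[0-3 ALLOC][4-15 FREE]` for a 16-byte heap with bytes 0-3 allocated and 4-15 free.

Op 1: a = malloc(14) -> a = 0; heap: [0-13 ALLOC][14-62 FREE]
Op 2: free(a) -> (freed a); heap: [0-62 FREE]
Op 3: b = malloc(3) -> b = 0; heap: [0-2 ALLOC][3-62 FREE]

Answer: [0-2 ALLOC][3-62 FREE]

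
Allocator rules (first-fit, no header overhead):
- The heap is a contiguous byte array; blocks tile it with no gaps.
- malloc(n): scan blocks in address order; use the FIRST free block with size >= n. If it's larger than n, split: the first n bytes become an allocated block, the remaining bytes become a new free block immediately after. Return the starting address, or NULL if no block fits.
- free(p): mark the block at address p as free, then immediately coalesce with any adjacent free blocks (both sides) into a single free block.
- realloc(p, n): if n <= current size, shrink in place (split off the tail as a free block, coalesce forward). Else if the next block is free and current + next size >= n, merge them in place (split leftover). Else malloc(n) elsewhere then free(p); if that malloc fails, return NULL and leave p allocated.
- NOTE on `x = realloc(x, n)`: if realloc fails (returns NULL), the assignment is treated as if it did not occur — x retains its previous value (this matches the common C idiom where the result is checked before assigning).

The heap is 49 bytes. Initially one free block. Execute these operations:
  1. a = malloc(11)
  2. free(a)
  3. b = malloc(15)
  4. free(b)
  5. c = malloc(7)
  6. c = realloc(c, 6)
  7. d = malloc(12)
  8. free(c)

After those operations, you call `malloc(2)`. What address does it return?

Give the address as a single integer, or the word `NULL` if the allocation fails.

Op 1: a = malloc(11) -> a = 0; heap: [0-10 ALLOC][11-48 FREE]
Op 2: free(a) -> (freed a); heap: [0-48 FREE]
Op 3: b = malloc(15) -> b = 0; heap: [0-14 ALLOC][15-48 FREE]
Op 4: free(b) -> (freed b); heap: [0-48 FREE]
Op 5: c = malloc(7) -> c = 0; heap: [0-6 ALLOC][7-48 FREE]
Op 6: c = realloc(c, 6) -> c = 0; heap: [0-5 ALLOC][6-48 FREE]
Op 7: d = malloc(12) -> d = 6; heap: [0-5 ALLOC][6-17 ALLOC][18-48 FREE]
Op 8: free(c) -> (freed c); heap: [0-5 FREE][6-17 ALLOC][18-48 FREE]
malloc(2): first-fit scan over [0-5 FREE][6-17 ALLOC][18-48 FREE] -> 0

Answer: 0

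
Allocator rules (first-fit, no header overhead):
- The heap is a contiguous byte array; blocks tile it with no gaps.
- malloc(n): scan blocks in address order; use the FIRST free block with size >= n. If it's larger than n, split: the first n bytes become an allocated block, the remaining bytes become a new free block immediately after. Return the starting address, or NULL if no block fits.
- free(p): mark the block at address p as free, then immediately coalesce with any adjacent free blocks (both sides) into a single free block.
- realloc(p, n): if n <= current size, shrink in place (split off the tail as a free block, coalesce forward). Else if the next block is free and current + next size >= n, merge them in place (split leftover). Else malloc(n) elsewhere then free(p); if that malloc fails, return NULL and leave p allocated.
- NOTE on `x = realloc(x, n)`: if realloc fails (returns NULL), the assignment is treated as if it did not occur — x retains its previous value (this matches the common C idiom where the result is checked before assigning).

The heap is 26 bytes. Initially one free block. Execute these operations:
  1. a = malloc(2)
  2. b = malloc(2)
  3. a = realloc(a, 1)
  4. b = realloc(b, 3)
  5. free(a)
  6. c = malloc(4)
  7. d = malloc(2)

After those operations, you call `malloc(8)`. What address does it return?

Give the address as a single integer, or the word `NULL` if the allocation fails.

Op 1: a = malloc(2) -> a = 0; heap: [0-1 ALLOC][2-25 FREE]
Op 2: b = malloc(2) -> b = 2; heap: [0-1 ALLOC][2-3 ALLOC][4-25 FREE]
Op 3: a = realloc(a, 1) -> a = 0; heap: [0-0 ALLOC][1-1 FREE][2-3 ALLOC][4-25 FREE]
Op 4: b = realloc(b, 3) -> b = 2; heap: [0-0 ALLOC][1-1 FREE][2-4 ALLOC][5-25 FREE]
Op 5: free(a) -> (freed a); heap: [0-1 FREE][2-4 ALLOC][5-25 FREE]
Op 6: c = malloc(4) -> c = 5; heap: [0-1 FREE][2-4 ALLOC][5-8 ALLOC][9-25 FREE]
Op 7: d = malloc(2) -> d = 0; heap: [0-1 ALLOC][2-4 ALLOC][5-8 ALLOC][9-25 FREE]
malloc(8): first-fit scan over [0-1 ALLOC][2-4 ALLOC][5-8 ALLOC][9-25 FREE] -> 9

Answer: 9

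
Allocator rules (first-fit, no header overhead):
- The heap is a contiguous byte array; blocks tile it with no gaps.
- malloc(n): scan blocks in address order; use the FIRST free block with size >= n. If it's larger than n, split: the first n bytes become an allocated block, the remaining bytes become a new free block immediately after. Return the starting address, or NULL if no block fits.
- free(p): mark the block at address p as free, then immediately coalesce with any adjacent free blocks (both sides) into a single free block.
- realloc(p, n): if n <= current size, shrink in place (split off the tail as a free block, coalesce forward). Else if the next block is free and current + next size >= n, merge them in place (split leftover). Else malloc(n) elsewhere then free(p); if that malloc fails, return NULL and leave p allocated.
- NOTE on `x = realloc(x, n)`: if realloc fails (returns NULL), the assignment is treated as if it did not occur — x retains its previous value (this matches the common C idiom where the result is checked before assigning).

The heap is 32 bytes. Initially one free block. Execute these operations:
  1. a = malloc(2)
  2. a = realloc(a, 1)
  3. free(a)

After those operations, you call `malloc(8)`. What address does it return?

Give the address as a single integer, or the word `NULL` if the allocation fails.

Answer: 0

Derivation:
Op 1: a = malloc(2) -> a = 0; heap: [0-1 ALLOC][2-31 FREE]
Op 2: a = realloc(a, 1) -> a = 0; heap: [0-0 ALLOC][1-31 FREE]
Op 3: free(a) -> (freed a); heap: [0-31 FREE]
malloc(8): first-fit scan over [0-31 FREE] -> 0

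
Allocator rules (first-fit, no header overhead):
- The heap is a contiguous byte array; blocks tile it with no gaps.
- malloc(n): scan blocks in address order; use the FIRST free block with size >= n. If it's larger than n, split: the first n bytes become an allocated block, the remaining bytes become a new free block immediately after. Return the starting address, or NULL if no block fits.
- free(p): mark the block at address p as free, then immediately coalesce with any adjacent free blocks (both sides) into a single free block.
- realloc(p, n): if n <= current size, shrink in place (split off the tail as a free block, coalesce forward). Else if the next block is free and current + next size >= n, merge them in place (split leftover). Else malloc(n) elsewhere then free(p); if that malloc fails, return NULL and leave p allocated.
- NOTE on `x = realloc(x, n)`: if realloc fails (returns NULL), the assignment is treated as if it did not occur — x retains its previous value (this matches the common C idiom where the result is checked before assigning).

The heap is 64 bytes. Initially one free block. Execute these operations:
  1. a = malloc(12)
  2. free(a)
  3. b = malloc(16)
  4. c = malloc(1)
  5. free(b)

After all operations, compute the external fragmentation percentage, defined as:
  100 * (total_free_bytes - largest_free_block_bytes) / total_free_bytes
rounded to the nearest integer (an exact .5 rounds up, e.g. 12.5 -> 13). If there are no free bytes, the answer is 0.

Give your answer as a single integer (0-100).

Answer: 25

Derivation:
Op 1: a = malloc(12) -> a = 0; heap: [0-11 ALLOC][12-63 FREE]
Op 2: free(a) -> (freed a); heap: [0-63 FREE]
Op 3: b = malloc(16) -> b = 0; heap: [0-15 ALLOC][16-63 FREE]
Op 4: c = malloc(1) -> c = 16; heap: [0-15 ALLOC][16-16 ALLOC][17-63 FREE]
Op 5: free(b) -> (freed b); heap: [0-15 FREE][16-16 ALLOC][17-63 FREE]
Free blocks: [16 47] total_free=63 largest=47 -> 100*(63-47)/63 = 1600/63 ≈ 25.397 -> rounds to 25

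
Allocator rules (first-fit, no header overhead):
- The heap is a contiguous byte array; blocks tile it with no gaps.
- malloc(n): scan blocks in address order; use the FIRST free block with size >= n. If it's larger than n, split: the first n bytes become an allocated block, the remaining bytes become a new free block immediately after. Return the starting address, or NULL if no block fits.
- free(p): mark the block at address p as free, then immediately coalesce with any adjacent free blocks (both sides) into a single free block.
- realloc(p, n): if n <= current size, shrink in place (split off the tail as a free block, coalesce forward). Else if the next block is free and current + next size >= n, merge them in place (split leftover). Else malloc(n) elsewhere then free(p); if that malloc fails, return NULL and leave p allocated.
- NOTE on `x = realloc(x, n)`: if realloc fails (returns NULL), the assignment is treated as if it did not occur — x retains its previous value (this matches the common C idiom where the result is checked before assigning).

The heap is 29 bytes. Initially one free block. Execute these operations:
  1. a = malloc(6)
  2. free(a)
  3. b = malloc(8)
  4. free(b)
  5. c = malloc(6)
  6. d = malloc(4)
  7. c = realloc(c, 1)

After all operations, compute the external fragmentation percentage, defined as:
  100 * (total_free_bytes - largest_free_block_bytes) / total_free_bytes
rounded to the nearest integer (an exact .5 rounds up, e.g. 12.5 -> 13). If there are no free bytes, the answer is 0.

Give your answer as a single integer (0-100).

Op 1: a = malloc(6) -> a = 0; heap: [0-5 ALLOC][6-28 FREE]
Op 2: free(a) -> (freed a); heap: [0-28 FREE]
Op 3: b = malloc(8) -> b = 0; heap: [0-7 ALLOC][8-28 FREE]
Op 4: free(b) -> (freed b); heap: [0-28 FREE]
Op 5: c = malloc(6) -> c = 0; heap: [0-5 ALLOC][6-28 FREE]
Op 6: d = malloc(4) -> d = 6; heap: [0-5 ALLOC][6-9 ALLOC][10-28 FREE]
Op 7: c = realloc(c, 1) -> c = 0; heap: [0-0 ALLOC][1-5 FREE][6-9 ALLOC][10-28 FREE]
Free blocks: [5 19] total_free=24 largest=19 -> 100*(24-19)/24 = 500/24 ≈ 20.833 -> rounds to 21

Answer: 21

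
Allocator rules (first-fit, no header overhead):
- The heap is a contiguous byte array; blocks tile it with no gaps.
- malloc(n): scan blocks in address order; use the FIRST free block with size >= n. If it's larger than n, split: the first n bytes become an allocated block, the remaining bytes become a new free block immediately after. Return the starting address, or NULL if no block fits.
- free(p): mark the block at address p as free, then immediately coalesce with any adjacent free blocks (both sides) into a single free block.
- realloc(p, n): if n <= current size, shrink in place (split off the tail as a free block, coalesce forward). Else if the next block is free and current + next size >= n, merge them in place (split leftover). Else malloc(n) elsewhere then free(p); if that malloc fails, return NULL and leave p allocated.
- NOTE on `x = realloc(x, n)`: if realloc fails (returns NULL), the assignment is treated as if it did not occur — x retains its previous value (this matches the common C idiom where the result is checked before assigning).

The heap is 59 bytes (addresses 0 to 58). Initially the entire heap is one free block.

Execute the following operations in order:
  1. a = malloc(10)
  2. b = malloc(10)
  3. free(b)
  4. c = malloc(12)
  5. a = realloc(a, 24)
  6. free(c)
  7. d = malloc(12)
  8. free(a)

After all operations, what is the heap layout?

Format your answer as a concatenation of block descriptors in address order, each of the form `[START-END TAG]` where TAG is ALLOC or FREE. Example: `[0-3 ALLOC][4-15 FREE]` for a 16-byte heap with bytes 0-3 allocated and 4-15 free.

Answer: [0-11 ALLOC][12-58 FREE]

Derivation:
Op 1: a = malloc(10) -> a = 0; heap: [0-9 ALLOC][10-58 FREE]
Op 2: b = malloc(10) -> b = 10; heap: [0-9 ALLOC][10-19 ALLOC][20-58 FREE]
Op 3: free(b) -> (freed b); heap: [0-9 ALLOC][10-58 FREE]
Op 4: c = malloc(12) -> c = 10; heap: [0-9 ALLOC][10-21 ALLOC][22-58 FREE]
Op 5: a = realloc(a, 24) -> a = 22; heap: [0-9 FREE][10-21 ALLOC][22-45 ALLOC][46-58 FREE]
Op 6: free(c) -> (freed c); heap: [0-21 FREE][22-45 ALLOC][46-58 FREE]
Op 7: d = malloc(12) -> d = 0; heap: [0-11 ALLOC][12-21 FREE][22-45 ALLOC][46-58 FREE]
Op 8: free(a) -> (freed a); heap: [0-11 ALLOC][12-58 FREE]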